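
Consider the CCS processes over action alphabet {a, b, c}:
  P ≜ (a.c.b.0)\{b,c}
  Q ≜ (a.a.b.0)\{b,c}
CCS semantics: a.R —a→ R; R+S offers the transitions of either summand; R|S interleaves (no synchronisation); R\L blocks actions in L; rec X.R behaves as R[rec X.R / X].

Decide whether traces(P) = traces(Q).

Reachable graph of P (2 states):
  m0 = (a.c.b.0)\{b,c} | —a→ m1
  m1 = (c.b.0)\{b,c} | ∅
Reachable graph of Q (3 states):
  n0 = (a.a.b.0)\{b,c} | —a→ n1
  n1 = (a.b.0)\{b,c} | —a→ n2
  n2 = (b.0)\{b,c} | ∅
Executing aa from Q (initial set {n0}):
  after a @ step 1: {n1}
  after a @ step 2: {n2}
  Q completes σ.
Executing aa from P (initial set {m0}):
  after a @ step 1: {m1}
  after a @ step 2: ∅ (P stuck)

traces(P) ≠ traces(Q) — witness ⟨aa⟩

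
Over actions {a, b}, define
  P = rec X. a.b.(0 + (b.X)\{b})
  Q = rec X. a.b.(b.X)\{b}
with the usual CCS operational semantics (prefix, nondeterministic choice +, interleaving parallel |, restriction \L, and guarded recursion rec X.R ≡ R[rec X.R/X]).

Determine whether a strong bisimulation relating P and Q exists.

LTS(P): 3 reachable states
  p0 = rec X. a.b.(0 + (b.X)\{b}) has moves -a-> p1
  p1 = b.(0 + (b.(rec X. a.b.(0 + (b.X)\{b})))\{b}) has moves -b-> p2
  p2 = 0 + (b.(rec X. a.b.(0 + (b.X)\{b})))\{b} has moves (no moves)
LTS(Q): 3 reachable states
  q0 = rec X. a.b.(b.X)\{b} has moves -a-> q1
  q1 = b.(b.(rec X. a.b.(b.X)\{b}))\{b} has moves -b-> q2
  q2 = (b.(rec X. a.b.(b.X)\{b}))\{b} has moves (no moves)
Partition-refinement fixed point:
  B0 = {p0, q0}
  B1 = {p1, q1}
  B2 = {p2, q2}
p0 ∈ B0, q0 ∈ B0 → same block

YES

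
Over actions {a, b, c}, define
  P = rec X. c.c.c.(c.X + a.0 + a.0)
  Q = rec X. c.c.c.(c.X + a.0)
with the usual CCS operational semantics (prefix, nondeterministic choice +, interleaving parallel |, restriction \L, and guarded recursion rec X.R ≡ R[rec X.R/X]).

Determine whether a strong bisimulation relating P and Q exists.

P ~ Q

LTS(P): 5 reachable states
  s0 = rec X. c.c.c.(c.X + a.0 + a.0) → -c-> s1
  s1 = c.c.(c.(rec X. c.c.c.(c.X + a.0 + a.0)) + a.0 + a.0) → -c-> s2
  s2 = c.(c.(rec X. c.c.c.(c.X + a.0 + a.0)) + a.0 + a.0) → -c-> s3
  s3 = c.(rec X. c.c.c.(c.X + a.0 + a.0)) + a.0 + a.0 → -a-> s4, -c-> s0
  s4 = 0 → stopped
LTS(Q): 5 reachable states
  t0 = rec X. c.c.c.(c.X + a.0) → -c-> t1
  t1 = c.c.(c.(rec X. c.c.c.(c.X + a.0)) + a.0) → -c-> t2
  t2 = c.(c.(rec X. c.c.c.(c.X + a.0)) + a.0) → -c-> t3
  t3 = c.(rec X. c.c.c.(c.X + a.0)) + a.0 → -a-> t4, -c-> t0
  t4 = 0 → stopped
Coarsest stable partition (strong bisimilarity classes):
  B0 = {s0, t0}
  B1 = {s1, t1}
  B2 = {s2, t2}
  B3 = {s3, t3}
  B4 = {s4, t4}
s0 ∈ B0, t0 ∈ B0 → same block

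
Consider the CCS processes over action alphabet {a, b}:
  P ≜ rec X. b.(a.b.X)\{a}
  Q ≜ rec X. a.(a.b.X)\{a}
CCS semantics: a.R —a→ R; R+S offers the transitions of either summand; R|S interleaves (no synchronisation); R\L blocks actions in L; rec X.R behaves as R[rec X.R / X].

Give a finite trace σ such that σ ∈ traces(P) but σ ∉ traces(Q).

b

Reachable graph of P (2 states):
  u0 = rec X. b.(a.b.X)\{a} → --b--▸ u1
  u1 = (a.b.(rec X. b.(a.b.X)\{a}))\{a} → stopped
Reachable graph of Q (2 states):
  v0 = rec X. a.(a.b.X)\{a} → --a--▸ v1
  v1 = (a.b.(rec X. a.(a.b.X)\{a}))\{a} → stopped
Executing b from P (initial set {u0}):
  [1] b ⇒ {u1}
  — P admits the full trace.
Executing b from Q (initial set {v0}):
  [1] b ⇒ ∅  — Q cannot continue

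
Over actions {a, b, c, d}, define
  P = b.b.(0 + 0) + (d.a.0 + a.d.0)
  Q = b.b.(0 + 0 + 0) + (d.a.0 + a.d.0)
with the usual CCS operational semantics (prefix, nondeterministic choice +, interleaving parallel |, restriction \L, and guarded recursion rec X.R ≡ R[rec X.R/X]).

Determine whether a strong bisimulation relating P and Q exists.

Reachable graph of P (6 states):
  u0 = b.b.(0 + 0) + (d.a.0 + a.d.0) ⊢ —a→ u1, —b→ u2, —d→ u3
  u1 = d.0 ⊢ —d→ u4
  u2 = b.(0 + 0) ⊢ —b→ u5
  u3 = a.0 ⊢ —a→ u4
  u4 = 0 ⊢ ·
  u5 = 0 + 0 ⊢ ·
Reachable graph of Q (6 states):
  v0 = b.b.(0 + 0 + 0) + (d.a.0 + a.d.0) ⊢ —a→ v1, —b→ v2, —d→ v3
  v1 = d.0 ⊢ —d→ v4
  v2 = b.(0 + 0 + 0) ⊢ —b→ v5
  v3 = a.0 ⊢ —a→ v4
  v4 = 0 ⊢ ·
  v5 = 0 + 0 + 0 ⊢ ·
Bisimilarity quotient blocks:
  B0 = {u0, v0}
  B1 = {u2, v2}
  B2 = {u4, u5, v4, v5}
  B3 = {u3, v3}
  B4 = {u1, v1}
u0 ∈ B0, v0 ∈ B0 → same block

bisimilar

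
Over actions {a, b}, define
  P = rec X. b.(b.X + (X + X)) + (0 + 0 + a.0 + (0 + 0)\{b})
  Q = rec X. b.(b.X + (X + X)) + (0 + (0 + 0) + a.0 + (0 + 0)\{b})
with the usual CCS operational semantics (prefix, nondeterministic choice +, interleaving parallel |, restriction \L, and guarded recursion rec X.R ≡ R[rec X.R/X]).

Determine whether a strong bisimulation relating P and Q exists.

YES

P's transition system — 3 states:
  p0 = rec X. b.(b.X + (X + X)) + (0 + 0 + a.0 + (0 + 0)\{b}) → -a-> p1, -b-> p2
  p1 = 0 → ∅
  p2 = b.(rec X. b.(b.X + (X + X)) + (0 + 0 + a.0 + (0 + 0)\{b})) + ((rec X. b.(b.X + (X + X)) + (0 + 0 + a.0 + (0 + 0)\{b})) + (rec X. b.(b.X + (X + X)) + (0 + 0 + a.0 + (0 + 0)\{b}))) → -a-> p1, -b-> p0, -b-> p2
Q's transition system — 3 states:
  q0 = rec X. b.(b.X + (X + X)) + (0 + (0 + 0) + a.0 + (0 + 0)\{b}) → -a-> q1, -b-> q2
  q1 = 0 → ∅
  q2 = b.(rec X. b.(b.X + (X + X)) + (0 + (0 + 0) + a.0 + (0 + 0)\{b})) + ((rec X. b.(b.X + (X + X)) + (0 + (0 + 0) + a.0 + (0 + 0)\{b})) + (rec X. b.(b.X + (X + X)) + (0 + (0 + 0) + a.0 + (0 + 0)\{b}))) → -a-> q1, -b-> q0, -b-> q2
Partition-refinement fixed point:
  B0 = {p0, p2, q0, q2}
  B1 = {p1, q1}
p0 ∈ B0, q0 ∈ B0 → same block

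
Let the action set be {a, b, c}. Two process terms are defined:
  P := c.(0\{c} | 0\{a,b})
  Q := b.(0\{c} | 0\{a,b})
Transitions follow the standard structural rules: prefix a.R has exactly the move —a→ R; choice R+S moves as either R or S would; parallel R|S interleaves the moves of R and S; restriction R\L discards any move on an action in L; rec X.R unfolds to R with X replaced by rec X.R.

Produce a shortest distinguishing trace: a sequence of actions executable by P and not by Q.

c

P's transition system — 2 states:
  s0 = c.(0\{c} | 0\{a,b}) :: -c-> s1
  s1 = 0\{c} | 0\{a,b} :: ∅
Q's transition system — 2 states:
  t0 = b.(0\{c} | 0\{a,b}) :: -b-> t1
  t1 = 0\{c} | 0\{a,b} :: ∅
Executing c from P (initial set {s0}):
  step 1 (c): {s1}
  — P admits the full trace.
Executing c from Q (initial set {t0}):
  step 1 (c): ∅ (Q stuck)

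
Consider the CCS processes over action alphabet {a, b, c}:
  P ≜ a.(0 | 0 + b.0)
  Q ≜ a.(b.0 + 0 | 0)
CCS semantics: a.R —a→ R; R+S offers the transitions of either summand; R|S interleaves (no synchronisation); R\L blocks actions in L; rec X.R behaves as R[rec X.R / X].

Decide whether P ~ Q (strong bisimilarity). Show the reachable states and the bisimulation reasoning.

P ~ Q

Reachable graph of P (3 states):
  s0 = a.(0 | 0 + b.0) has moves —a→ s1
  s1 = 0 | 0 + b.0 has moves —b→ s2
  s2 = 0 has moves stopped
Reachable graph of Q (3 states):
  t0 = a.(b.0 + 0 | 0) has moves —a→ t1
  t1 = b.0 + 0 | 0 has moves —b→ t2
  t2 = 0 has moves stopped
Coarsest stable partition (strong bisimilarity classes):
  B0 = {s0, t0}
  B1 = {s1, t1}
  B2 = {s2, t2}
s0 ∈ B0, t0 ∈ B0 → same block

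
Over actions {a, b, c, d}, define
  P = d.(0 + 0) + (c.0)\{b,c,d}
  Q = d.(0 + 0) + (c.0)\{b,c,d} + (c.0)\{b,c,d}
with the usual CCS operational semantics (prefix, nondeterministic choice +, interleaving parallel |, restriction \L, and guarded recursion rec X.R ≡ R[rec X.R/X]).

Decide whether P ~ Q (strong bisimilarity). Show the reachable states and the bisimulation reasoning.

bisimilar

LTS(P): 2 reachable states
  m0 = d.(0 + 0) + (c.0)\{b,c,d} :: —d→ m1
  m1 = 0 + 0 :: ∅
LTS(Q): 2 reachable states
  n0 = d.(0 + 0) + (c.0)\{b,c,d} + (c.0)\{b,c,d} :: —d→ n1
  n1 = 0 + 0 :: ∅
Partition-refinement fixed point:
  B0 = {m0, n0}
  B1 = {m1, n1}
m0 ∈ B0, n0 ∈ B0 → same block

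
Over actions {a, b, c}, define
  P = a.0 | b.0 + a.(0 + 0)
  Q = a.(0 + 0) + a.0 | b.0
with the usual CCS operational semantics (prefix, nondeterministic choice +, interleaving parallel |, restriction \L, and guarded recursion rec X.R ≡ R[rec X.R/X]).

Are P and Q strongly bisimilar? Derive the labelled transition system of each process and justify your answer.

P ~ Q

LTS(P): 5 reachable states
  p0 = a.0 | b.0 + a.(0 + 0) → ··a··> p1, ··a··> p2, ··b··> p3
  p1 = 0 + 0 → ∅
  p2 = 0 | b.0 → ··b··> p4
  p3 = a.0 | 0 → ··a··> p4
  p4 = 0 | 0 → ∅
LTS(Q): 5 reachable states
  q0 = a.(0 + 0) + a.0 | b.0 → ··a··> q1, ··a··> q2, ··b··> q3
  q1 = 0 + 0 → ∅
  q2 = 0 | b.0 → ··b··> q4
  q3 = a.0 | 0 → ··a··> q4
  q4 = 0 | 0 → ∅
Partition-refinement fixed point:
  B0 = {p0, q0}
  B1 = {p1, p4, q1, q4}
  B2 = {p2, q2}
  B3 = {p3, q3}
p0 ∈ B0, q0 ∈ B0 → same block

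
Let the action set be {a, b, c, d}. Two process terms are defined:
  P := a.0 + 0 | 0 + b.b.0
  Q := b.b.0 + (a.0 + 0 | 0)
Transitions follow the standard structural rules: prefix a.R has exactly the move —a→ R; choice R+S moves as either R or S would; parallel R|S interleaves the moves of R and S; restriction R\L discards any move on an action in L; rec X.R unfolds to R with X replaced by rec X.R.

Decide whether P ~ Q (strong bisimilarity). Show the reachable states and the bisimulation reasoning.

Reachable graph of P (3 states):
  m0 = a.0 + 0 | 0 + b.b.0 ⊢ -a-> m1, -b-> m2
  m1 = 0 ⊢ ∅
  m2 = b.0 ⊢ -b-> m1
Reachable graph of Q (3 states):
  n0 = b.b.0 + (a.0 + 0 | 0) ⊢ -a-> n1, -b-> n2
  n1 = 0 ⊢ ∅
  n2 = b.0 ⊢ -b-> n1
Coarsest stable partition (strong bisimilarity classes):
  B0 = {m0, n0}
  B1 = {m1, n1}
  B2 = {m2, n2}
m0 ∈ B0, n0 ∈ B0 → same block

YES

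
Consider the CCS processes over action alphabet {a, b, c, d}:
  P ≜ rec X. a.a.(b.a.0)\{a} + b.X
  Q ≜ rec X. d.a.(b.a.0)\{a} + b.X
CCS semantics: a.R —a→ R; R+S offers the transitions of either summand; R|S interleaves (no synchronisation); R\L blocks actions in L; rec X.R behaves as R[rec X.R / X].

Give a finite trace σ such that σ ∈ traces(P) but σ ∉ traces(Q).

P's transition system — 4 states:
  m0 = rec X. a.a.(b.a.0)\{a} + b.X has moves --a--▸ m1, --b--▸ m0
  m1 = a.(b.a.0)\{a} has moves --a--▸ m2
  m2 = (b.a.0)\{a} has moves --b--▸ m3
  m3 = (a.0)\{a} has moves (no moves)
Q's transition system — 4 states:
  n0 = rec X. d.a.(b.a.0)\{a} + b.X has moves --b--▸ n0, --d--▸ n1
  n1 = a.(b.a.0)\{a} has moves --a--▸ n2
  n2 = (b.a.0)\{a} has moves --b--▸ n3
  n3 = (a.0)\{a} has moves (no moves)
Run σ = ⟨a⟩ on P: start {m0}
  after a @ step 1: {m1}
  ✓ P
Run σ = ⟨a⟩ on Q: start {n0}
  after a @ step 1: ∅ (Q stuck)

a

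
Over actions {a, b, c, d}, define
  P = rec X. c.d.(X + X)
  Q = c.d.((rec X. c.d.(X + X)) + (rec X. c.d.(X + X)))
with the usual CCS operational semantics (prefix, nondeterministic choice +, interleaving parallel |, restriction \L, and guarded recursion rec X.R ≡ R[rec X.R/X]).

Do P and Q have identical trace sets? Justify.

traces(P) = traces(Q)

Reachable graph of P (3 states):
  p0 = rec X. c.d.(X + X) :: =c=> p1
  p1 = d.((rec X. c.d.(X + X)) + (rec X. c.d.(X + X))) :: =d=> p2
  p2 = (rec X. c.d.(X + X)) + (rec X. c.d.(X + X)) :: =c=> p1
Reachable graph of Q (3 states):
  q0 = c.d.((rec X. c.d.(X + X)) + (rec X. c.d.(X + X))) :: =c=> q1
  q1 = d.((rec X. c.d.(X + X)) + (rec X. c.d.(X + X))) :: =d=> q2
  q2 = (rec X. c.d.(X + X)) + (rec X. c.d.(X + X)) :: =c=> q1
Partition-refinement fixed point:
  B0 = {p0, p2, q0, q2}
  B1 = {p1, q1}
p0 ∈ B0, q0 ∈ B0 → same block
Bisimilar ⇒ trace-equivalent.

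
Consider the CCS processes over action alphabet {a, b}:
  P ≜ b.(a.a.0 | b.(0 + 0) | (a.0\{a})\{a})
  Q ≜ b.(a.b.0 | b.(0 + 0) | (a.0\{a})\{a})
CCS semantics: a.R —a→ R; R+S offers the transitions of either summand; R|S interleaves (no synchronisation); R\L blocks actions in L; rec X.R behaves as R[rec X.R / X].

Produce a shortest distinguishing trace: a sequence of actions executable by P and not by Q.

LTS(P): 7 reachable states
  p0 = b.(a.a.0 | b.(0 + 0) | (a.0\{a})\{a}) | ··b··> p1
  p1 = a.a.0 | b.(0 + 0) | (a.0\{a})\{a} | ··a··> p2, ··b··> p3
  p2 = a.0 | b.(0 + 0) | (a.0\{a})\{a} | ··a··> p4, ··b··> p5
  p3 = a.a.0 | (0 + 0) | (a.0\{a})\{a} | ··a··> p5
  p4 = 0 | b.(0 + 0) | (a.0\{a})\{a} | ··b··> p6
  p5 = a.0 | (0 + 0) | (a.0\{a})\{a} | ··a··> p6
  p6 = 0 | (0 + 0) | (a.0\{a})\{a} | (no moves)
LTS(Q): 7 reachable states
  q0 = b.(a.b.0 | b.(0 + 0) | (a.0\{a})\{a}) | ··b··> q1
  q1 = a.b.0 | b.(0 + 0) | (a.0\{a})\{a} | ··a··> q2, ··b··> q3
  q2 = b.0 | b.(0 + 0) | (a.0\{a})\{a} | ··b··> q4, ··b··> q5
  q3 = a.b.0 | (0 + 0) | (a.0\{a})\{a} | ··a··> q5
  q4 = 0 | b.(0 + 0) | (a.0\{a})\{a} | ··b··> q6
  q5 = b.0 | (0 + 0) | (a.0\{a})\{a} | ··b··> q6
  q6 = 0 | (0 + 0) | (a.0\{a})\{a} | (no moves)
Executing baa from P (initial set {p0}):
  after b @ step 1: {p1}
  after a @ step 2: {p2}
  after a @ step 3: {p4}
  ✓ P
Executing baa from Q (initial set {q0}):
  after b @ step 1: {q1}
  after a @ step 2: {q2}
  after a @ step 3: ∅ (Q stuck)

baa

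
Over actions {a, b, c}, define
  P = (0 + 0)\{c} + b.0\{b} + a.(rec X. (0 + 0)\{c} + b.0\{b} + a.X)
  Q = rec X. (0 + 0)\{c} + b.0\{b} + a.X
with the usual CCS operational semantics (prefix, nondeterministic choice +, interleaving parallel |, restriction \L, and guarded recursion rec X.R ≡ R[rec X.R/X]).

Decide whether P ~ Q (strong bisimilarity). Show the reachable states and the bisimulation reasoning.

YES

P's transition system — 3 states:
  m0 = (0 + 0)\{c} + b.0\{b} + a.(rec X. (0 + 0)\{c} + b.0\{b} + a.X) has moves -a-> m1, -b-> m2
  m1 = rec X. (0 + 0)\{c} + b.0\{b} + a.X has moves -a-> m1, -b-> m2
  m2 = 0\{b} has moves (no moves)
Q's transition system — 2 states:
  n0 = rec X. (0 + 0)\{c} + b.0\{b} + a.X has moves -a-> n0, -b-> n1
  n1 = 0\{b} has moves (no moves)
Partition-refinement fixed point:
  B0 = {m0, m1, n0}
  B1 = {m2, n1}
m0 ∈ B0, n0 ∈ B0 → same block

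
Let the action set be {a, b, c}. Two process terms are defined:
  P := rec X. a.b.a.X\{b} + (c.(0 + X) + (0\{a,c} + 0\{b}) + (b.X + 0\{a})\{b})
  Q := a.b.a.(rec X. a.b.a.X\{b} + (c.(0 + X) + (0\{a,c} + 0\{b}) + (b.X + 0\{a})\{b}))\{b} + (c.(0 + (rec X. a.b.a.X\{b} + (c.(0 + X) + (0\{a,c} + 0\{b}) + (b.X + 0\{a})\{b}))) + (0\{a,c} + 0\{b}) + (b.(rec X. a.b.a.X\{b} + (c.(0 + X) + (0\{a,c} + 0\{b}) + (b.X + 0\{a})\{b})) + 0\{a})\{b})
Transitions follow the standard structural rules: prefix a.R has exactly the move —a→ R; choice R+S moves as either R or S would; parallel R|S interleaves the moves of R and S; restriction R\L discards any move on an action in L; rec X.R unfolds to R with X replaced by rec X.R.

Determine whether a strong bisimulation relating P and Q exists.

Reachable graph of P (7 states):
  s0 = rec X. a.b.a.X\{b} + (c.(0 + X) + (0\{a,c} + 0\{b}) + (b.X + 0\{a})\{b}) has moves --a--▸ s1, --c--▸ s2
  s1 = b.a.(rec X. a.b.a.X\{b} + (c.(0 + X) + (0\{a,c} + 0\{b}) + (b.X + 0\{a})\{b}))\{b} has moves --b--▸ s3
  s2 = 0 + (rec X. a.b.a.X\{b} + (c.(0 + X) + (0\{a,c} + 0\{b}) + (b.X + 0\{a})\{b})) has moves --a--▸ s1, --c--▸ s2
  s3 = a.(rec X. a.b.a.X\{b} + (c.(0 + X) + (0\{a,c} + 0\{b}) + (b.X + 0\{a})\{b}))\{b} has moves --a--▸ s4
  s4 = (rec X. a.b.a.X\{b} + (c.(0 + X) + (0\{a,c} + 0\{b}) + (b.X + 0\{a})\{b}))\{b} has moves --a--▸ s5, --c--▸ s6
  s5 = (b.a.(rec X. a.b.a.X\{b} + (c.(0 + X) + (0\{a,c} + 0\{b}) + (b.X + 0\{a})\{b}))\{b})\{b} has moves deadlocked
  s6 = (0 + (rec X. a.b.a.X\{b} + (c.(0 + X) + (0\{a,c} + 0\{b}) + (b.X + 0\{a})\{b})))\{b} has moves --a--▸ s5, --c--▸ s6
Reachable graph of Q (7 states):
  t0 = a.b.a.(rec X. a.b.a.X\{b} + (c.(0 + X) + (0\{a,c} + 0\{b}) + (b.X + 0\{a})\{b}))\{b} + (c.(0 + (rec X. a.b.a.X\{b} + (c.(0 + X) + (0\{a,c} + 0\{b}) + (b.X + 0\{a})\{b}))) + (0\{a,c} + 0\{b}) + (b.(rec X. a.b.a.X\{b} + (c.(0 + X) + (0\{a,c} + 0\{b}) + (b.X + 0\{a})\{b})) + 0\{a})\{b}) has moves --a--▸ t1, --c--▸ t2
  t1 = b.a.(rec X. a.b.a.X\{b} + (c.(0 + X) + (0\{a,c} + 0\{b}) + (b.X + 0\{a})\{b}))\{b} has moves --b--▸ t3
  t2 = 0 + (rec X. a.b.a.X\{b} + (c.(0 + X) + (0\{a,c} + 0\{b}) + (b.X + 0\{a})\{b})) has moves --a--▸ t1, --c--▸ t2
  t3 = a.(rec X. a.b.a.X\{b} + (c.(0 + X) + (0\{a,c} + 0\{b}) + (b.X + 0\{a})\{b}))\{b} has moves --a--▸ t4
  t4 = (rec X. a.b.a.X\{b} + (c.(0 + X) + (0\{a,c} + 0\{b}) + (b.X + 0\{a})\{b}))\{b} has moves --a--▸ t5, --c--▸ t6
  t5 = (b.a.(rec X. a.b.a.X\{b} + (c.(0 + X) + (0\{a,c} + 0\{b}) + (b.X + 0\{a})\{b}))\{b})\{b} has moves deadlocked
  t6 = (0 + (rec X. a.b.a.X\{b} + (c.(0 + X) + (0\{a,c} + 0\{b}) + (b.X + 0\{a})\{b})))\{b} has moves --a--▸ t5, --c--▸ t6
Partition-refinement fixed point:
  B0 = {s0, s2, t0, t2}
  B1 = {s1, t1}
  B2 = {s3, t3}
  B3 = {s4, s6, t4, t6}
  B4 = {s5, t5}
s0 ∈ B0, t0 ∈ B0 → same block

YES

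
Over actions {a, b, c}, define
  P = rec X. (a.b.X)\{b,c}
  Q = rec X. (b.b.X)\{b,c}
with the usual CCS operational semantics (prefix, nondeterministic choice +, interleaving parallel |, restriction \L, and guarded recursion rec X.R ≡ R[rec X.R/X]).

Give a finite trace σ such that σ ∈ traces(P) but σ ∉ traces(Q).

LTS(P): 2 reachable states
  p0 = rec X. (a.b.X)\{b,c} has moves =a=> p1
  p1 = (b.(rec X. (a.b.X)\{b,c}))\{b,c} has moves ∅
LTS(Q): 1 reachable states
  q0 = rec X. (b.b.X)\{b,c} has moves ∅
Executing a from P (initial set {p0}):
  after a @ step 1: {p1}
  P completes σ.
Executing a from Q (initial set {q0}):
  after a @ step 1: ∅ (Q stuck)

a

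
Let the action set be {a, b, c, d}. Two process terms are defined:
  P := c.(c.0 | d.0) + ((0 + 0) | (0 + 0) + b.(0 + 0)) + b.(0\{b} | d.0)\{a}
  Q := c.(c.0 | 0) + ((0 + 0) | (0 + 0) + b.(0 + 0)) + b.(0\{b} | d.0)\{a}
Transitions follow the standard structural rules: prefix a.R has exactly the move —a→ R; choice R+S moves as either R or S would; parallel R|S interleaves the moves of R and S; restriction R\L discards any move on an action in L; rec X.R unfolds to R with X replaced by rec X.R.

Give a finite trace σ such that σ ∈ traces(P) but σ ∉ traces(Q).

LTS(P): 8 reachable states
  p0 = c.(c.0 | d.0) + ((0 + 0) | (0 + 0) + b.(0 + 0)) + b.(0\{b} | d.0)\{a} → =b=> p1, =b=> p2, =c=> p3
  p1 = (0\{b} | d.0)\{a} → =d=> p4
  p2 = 0 + 0 → (no moves)
  p3 = c.0 | d.0 → =c=> p5, =d=> p6
  p4 = (0\{b} | 0)\{a} → (no moves)
  p5 = 0 | d.0 → =d=> p7
  p6 = c.0 | 0 → =c=> p7
  p7 = 0 | 0 → (no moves)
LTS(Q): 6 reachable states
  q0 = c.(c.0 | 0) + ((0 + 0) | (0 + 0) + b.(0 + 0)) + b.(0\{b} | d.0)\{a} → =b=> q1, =b=> q2, =c=> q3
  q1 = (0\{b} | d.0)\{a} → =d=> q4
  q2 = 0 + 0 → (no moves)
  q3 = c.0 | 0 → =c=> q5
  q4 = (0\{b} | 0)\{a} → (no moves)
  q5 = 0 | 0 → (no moves)
Trace ⟨cd⟩ through P, begin at {p0}:
  [1] c ⇒ {p3}
  [2] d ⇒ {p6}
  P completes σ.
Trace ⟨cd⟩ through Q, begin at {q0}:
  [1] c ⇒ {q3}
  [2] d ⇒ no successor for Q

cd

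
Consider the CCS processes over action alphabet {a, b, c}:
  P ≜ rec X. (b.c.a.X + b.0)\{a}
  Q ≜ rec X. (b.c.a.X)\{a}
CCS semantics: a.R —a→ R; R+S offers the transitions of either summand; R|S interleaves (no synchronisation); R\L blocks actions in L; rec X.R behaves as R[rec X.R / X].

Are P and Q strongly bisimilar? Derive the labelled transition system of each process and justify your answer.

LTS(P): 4 reachable states
  p0 = rec X. (b.c.a.X + b.0)\{a} ⊢ -b-> p1, -b-> p2
  p1 = (c.a.(rec X. (b.c.a.X + b.0)\{a}))\{a} ⊢ -c-> p3
  p2 = 0\{a} ⊢ ∅
  p3 = (a.(rec X. (b.c.a.X + b.0)\{a}))\{a} ⊢ ∅
LTS(Q): 3 reachable states
  q0 = rec X. (b.c.a.X)\{a} ⊢ -b-> q1
  q1 = (c.a.(rec X. (b.c.a.X)\{a}))\{a} ⊢ -c-> q2
  q2 = (a.(rec X. (b.c.a.X)\{a}))\{a} ⊢ ∅
Partition-refinement fixed point:
  B0 = {p0}
  B1 = {p1, q1}
  B2 = {p2, p3, q2}
  B3 = {q0}
p0 ∈ B0, q0 ∈ B3 → different blocks

NO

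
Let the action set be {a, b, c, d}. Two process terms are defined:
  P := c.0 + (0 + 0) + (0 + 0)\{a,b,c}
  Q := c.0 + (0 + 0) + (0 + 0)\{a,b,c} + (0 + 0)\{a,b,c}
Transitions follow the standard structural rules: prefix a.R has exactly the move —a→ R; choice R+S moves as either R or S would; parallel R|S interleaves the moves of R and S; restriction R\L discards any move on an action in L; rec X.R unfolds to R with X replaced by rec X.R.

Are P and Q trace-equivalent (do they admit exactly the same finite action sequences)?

trace-equivalent

P's transition system — 2 states:
  s0 = c.0 + (0 + 0) + (0 + 0)\{a,b,c} :: ··c··> s1
  s1 = 0 :: stopped
Q's transition system — 2 states:
  t0 = c.0 + (0 + 0) + (0 + 0)\{a,b,c} + (0 + 0)\{a,b,c} :: ··c··> t1
  t1 = 0 :: stopped
Coarsest stable partition (strong bisimilarity classes):
  B0 = {s0, t0}
  B1 = {s1, t1}
s0 ∈ B0, t0 ∈ B0 → same block
Bisimilar ⇒ trace-equivalent.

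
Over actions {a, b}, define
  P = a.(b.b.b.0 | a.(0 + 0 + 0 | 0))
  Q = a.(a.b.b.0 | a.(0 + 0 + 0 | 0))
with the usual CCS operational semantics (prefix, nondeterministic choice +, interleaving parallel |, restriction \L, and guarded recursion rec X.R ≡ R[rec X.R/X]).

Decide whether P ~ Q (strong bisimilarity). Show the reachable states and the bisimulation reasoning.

LTS(P): 9 reachable states
  s0 = a.(b.b.b.0 | a.(0 + 0 + 0 | 0)) ⊢ ··a··> s1
  s1 = b.b.b.0 | a.(0 + 0 + 0 | 0) ⊢ ··a··> s2, ··b··> s3
  s2 = b.b.b.0 | (0 + 0 + 0 | 0) ⊢ ··b··> s4
  s3 = b.b.0 | a.(0 + 0 + 0 | 0) ⊢ ··a··> s4, ··b··> s5
  s4 = b.b.0 | (0 + 0 + 0 | 0) ⊢ ··b··> s6
  s5 = b.0 | a.(0 + 0 + 0 | 0) ⊢ ··a··> s6, ··b··> s7
  s6 = b.0 | (0 + 0 + 0 | 0) ⊢ ··b··> s8
  s7 = 0 | a.(0 + 0 + 0 | 0) ⊢ ··a··> s8
  s8 = 0 | (0 + 0 + 0 | 0) ⊢ deadlocked
LTS(Q): 9 reachable states
  t0 = a.(a.b.b.0 | a.(0 + 0 + 0 | 0)) ⊢ ··a··> t1
  t1 = a.b.b.0 | a.(0 + 0 + 0 | 0) ⊢ ··a··> t2, ··a··> t3
  t2 = a.b.b.0 | (0 + 0 + 0 | 0) ⊢ ··a··> t4
  t3 = b.b.0 | a.(0 + 0 + 0 | 0) ⊢ ··a··> t4, ··b··> t5
  t4 = b.b.0 | (0 + 0 + 0 | 0) ⊢ ··b··> t6
  t5 = b.0 | a.(0 + 0 + 0 | 0) ⊢ ··a··> t6, ··b··> t7
  t6 = b.0 | (0 + 0 + 0 | 0) ⊢ ··b··> t8
  t7 = 0 | a.(0 + 0 + 0 | 0) ⊢ ··a··> t8
  t8 = 0 | (0 + 0 + 0 | 0) ⊢ deadlocked
Coarsest stable partition (strong bisimilarity classes):
  B0 = {s0}
  B1 = {s1}
  B2 = {s3, t3}
  B3 = {s4, t4}
  B4 = {s6, t6}
  B5 = {s8, t8}
  B6 = {s5, t5}
  B7 = {s7, t7}
  B8 = {s2}
  B9 = {t0}
  B10 = {t1}
  B11 = {t2}
s0 ∈ B0, t0 ∈ B9 → different blocks

not bisimilar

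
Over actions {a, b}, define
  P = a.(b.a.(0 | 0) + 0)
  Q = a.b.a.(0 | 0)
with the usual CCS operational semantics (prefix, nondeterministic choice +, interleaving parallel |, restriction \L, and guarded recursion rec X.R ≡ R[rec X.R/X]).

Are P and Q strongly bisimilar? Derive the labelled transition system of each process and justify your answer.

P ~ Q

P's transition system — 4 states:
  p0 = a.(b.a.(0 | 0) + 0) has moves —a→ p1
  p1 = b.a.(0 | 0) + 0 has moves —b→ p2
  p2 = a.(0 | 0) has moves —a→ p3
  p3 = 0 | 0 has moves ∅
Q's transition system — 4 states:
  q0 = a.b.a.(0 | 0) has moves —a→ q1
  q1 = b.a.(0 | 0) has moves —b→ q2
  q2 = a.(0 | 0) has moves —a→ q3
  q3 = 0 | 0 has moves ∅
Partition-refinement fixed point:
  B0 = {p0, q0}
  B1 = {p1, q1}
  B2 = {p2, q2}
  B3 = {p3, q3}
p0 ∈ B0, q0 ∈ B0 → same block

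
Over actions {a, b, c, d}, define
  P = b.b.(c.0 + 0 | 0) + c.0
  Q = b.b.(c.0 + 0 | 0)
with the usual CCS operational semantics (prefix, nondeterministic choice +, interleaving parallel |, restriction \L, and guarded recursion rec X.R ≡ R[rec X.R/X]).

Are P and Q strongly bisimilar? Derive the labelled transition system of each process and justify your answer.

P ≁ Q

P's transition system — 4 states:
  s0 = b.b.(c.0 + 0 | 0) + c.0 ⊢ ··b··> s1, ··c··> s2
  s1 = b.(c.0 + 0 | 0) ⊢ ··b··> s3
  s2 = 0 ⊢ deadlocked
  s3 = c.0 + 0 | 0 ⊢ ··c··> s2
Q's transition system — 4 states:
  t0 = b.b.(c.0 + 0 | 0) ⊢ ··b··> t1
  t1 = b.(c.0 + 0 | 0) ⊢ ··b··> t2
  t2 = c.0 + 0 | 0 ⊢ ··c··> t3
  t3 = 0 ⊢ deadlocked
Bisimilarity quotient blocks:
  B0 = {s0}
  B1 = {s1, t1}
  B2 = {s3, t2}
  B3 = {s2, t3}
  B4 = {t0}
s0 ∈ B0, t0 ∈ B4 → different blocks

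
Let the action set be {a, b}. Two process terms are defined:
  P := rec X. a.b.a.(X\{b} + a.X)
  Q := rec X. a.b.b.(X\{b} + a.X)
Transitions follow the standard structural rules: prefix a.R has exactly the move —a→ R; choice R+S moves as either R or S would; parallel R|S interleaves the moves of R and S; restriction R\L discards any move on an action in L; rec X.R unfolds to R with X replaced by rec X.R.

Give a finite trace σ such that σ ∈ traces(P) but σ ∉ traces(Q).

P's transition system — 5 states:
  s0 = rec X. a.b.a.(X\{b} + a.X) has moves -a-> s1
  s1 = b.a.((rec X. a.b.a.(X\{b} + a.X))\{b} + a.(rec X. a.b.a.(X\{b} + a.X))) has moves -b-> s2
  s2 = a.((rec X. a.b.a.(X\{b} + a.X))\{b} + a.(rec X. a.b.a.(X\{b} + a.X))) has moves -a-> s3
  s3 = (rec X. a.b.a.(X\{b} + a.X))\{b} + a.(rec X. a.b.a.(X\{b} + a.X)) has moves -a-> s0, -a-> s4
  s4 = (b.a.((rec X. a.b.a.(X\{b} + a.X))\{b} + a.(rec X. a.b.a.(X\{b} + a.X))))\{b} has moves (no moves)
Q's transition system — 5 states:
  t0 = rec X. a.b.b.(X\{b} + a.X) has moves -a-> t1
  t1 = b.b.((rec X. a.b.b.(X\{b} + a.X))\{b} + a.(rec X. a.b.b.(X\{b} + a.X))) has moves -b-> t2
  t2 = b.((rec X. a.b.b.(X\{b} + a.X))\{b} + a.(rec X. a.b.b.(X\{b} + a.X))) has moves -b-> t3
  t3 = (rec X. a.b.b.(X\{b} + a.X))\{b} + a.(rec X. a.b.b.(X\{b} + a.X)) has moves -a-> t0, -a-> t4
  t4 = (b.b.((rec X. a.b.b.(X\{b} + a.X))\{b} + a.(rec X. a.b.b.(X\{b} + a.X))))\{b} has moves (no moves)
Executing aba from P (initial set {s0}):
  after a @ step 1: {s1}
  after b @ step 2: {s2}
  after a @ step 3: {s3}
  — P admits the full trace.
Executing aba from Q (initial set {t0}):
  after a @ step 1: {t1}
  after b @ step 2: {t2}
  after a @ step 3: ∅  — Q cannot continue

aba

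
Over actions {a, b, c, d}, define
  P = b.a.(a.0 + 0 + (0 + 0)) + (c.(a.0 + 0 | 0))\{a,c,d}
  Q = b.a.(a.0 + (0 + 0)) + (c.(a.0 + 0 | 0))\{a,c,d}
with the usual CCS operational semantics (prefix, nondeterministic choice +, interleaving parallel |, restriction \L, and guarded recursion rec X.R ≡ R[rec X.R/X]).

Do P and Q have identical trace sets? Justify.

traces(P) = traces(Q)

Reachable graph of P (4 states):
  p0 = b.a.(a.0 + 0 + (0 + 0)) + (c.(a.0 + 0 | 0))\{a,c,d} | —b→ p1
  p1 = a.(a.0 + 0 + (0 + 0)) | —a→ p2
  p2 = a.0 + 0 + (0 + 0) | —a→ p3
  p3 = 0 | stopped
Reachable graph of Q (4 states):
  q0 = b.a.(a.0 + (0 + 0)) + (c.(a.0 + 0 | 0))\{a,c,d} | —b→ q1
  q1 = a.(a.0 + (0 + 0)) | —a→ q2
  q2 = a.0 + (0 + 0) | —a→ q3
  q3 = 0 | stopped
Coarsest stable partition (strong bisimilarity classes):
  B0 = {p0, q0}
  B1 = {p1, q1}
  B2 = {p2, q2}
  B3 = {p3, q3}
p0 ∈ B0, q0 ∈ B0 → same block
Bisimilar ⇒ trace-equivalent.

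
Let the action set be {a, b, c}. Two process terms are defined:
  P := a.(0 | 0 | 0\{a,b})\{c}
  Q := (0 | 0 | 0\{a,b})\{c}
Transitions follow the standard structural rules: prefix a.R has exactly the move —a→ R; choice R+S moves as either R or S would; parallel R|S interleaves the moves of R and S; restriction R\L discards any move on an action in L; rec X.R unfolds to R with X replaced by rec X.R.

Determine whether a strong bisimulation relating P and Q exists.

LTS(P): 2 reachable states
  p0 = a.(0 | 0 | 0\{a,b})\{c} → ··a··> p1
  p1 = (0 | 0 | 0\{a,b})\{c} → ∅
LTS(Q): 1 reachable states
  q0 = (0 | 0 | 0\{a,b})\{c} → ∅
Partition-refinement fixed point:
  B0 = {p0}
  B1 = {p1, q0}
p0 ∈ B0, q0 ∈ B1 → different blocks

NO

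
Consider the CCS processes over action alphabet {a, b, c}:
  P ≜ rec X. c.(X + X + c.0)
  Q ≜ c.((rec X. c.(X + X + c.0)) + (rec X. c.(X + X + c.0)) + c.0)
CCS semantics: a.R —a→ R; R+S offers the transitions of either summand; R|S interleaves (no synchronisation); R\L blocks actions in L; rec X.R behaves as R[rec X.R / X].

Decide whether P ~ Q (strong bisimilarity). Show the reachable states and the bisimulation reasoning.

P ~ Q

P's transition system — 3 states:
  s0 = rec X. c.(X + X + c.0) ⊢ -c-> s1
  s1 = (rec X. c.(X + X + c.0)) + (rec X. c.(X + X + c.0)) + c.0 ⊢ -c-> s1, -c-> s2
  s2 = 0 ⊢ ∅
Q's transition system — 3 states:
  t0 = c.((rec X. c.(X + X + c.0)) + (rec X. c.(X + X + c.0)) + c.0) ⊢ -c-> t1
  t1 = (rec X. c.(X + X + c.0)) + (rec X. c.(X + X + c.0)) + c.0 ⊢ -c-> t1, -c-> t2
  t2 = 0 ⊢ ∅
Coarsest stable partition (strong bisimilarity classes):
  B0 = {s0, t0}
  B1 = {s1, t1}
  B2 = {s2, t2}
s0 ∈ B0, t0 ∈ B0 → same block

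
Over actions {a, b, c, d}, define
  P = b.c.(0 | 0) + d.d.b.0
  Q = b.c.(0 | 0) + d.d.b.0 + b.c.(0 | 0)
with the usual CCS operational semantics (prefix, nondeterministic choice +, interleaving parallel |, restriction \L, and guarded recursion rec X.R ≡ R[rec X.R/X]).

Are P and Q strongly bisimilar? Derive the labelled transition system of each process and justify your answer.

Reachable graph of P (6 states):
  u0 = b.c.(0 | 0) + d.d.b.0 has moves —b→ u1, —d→ u2
  u1 = c.(0 | 0) has moves —c→ u3
  u2 = d.b.0 has moves —d→ u4
  u3 = 0 | 0 has moves (no moves)
  u4 = b.0 has moves —b→ u5
  u5 = 0 has moves (no moves)
Reachable graph of Q (6 states):
  v0 = b.c.(0 | 0) + d.d.b.0 + b.c.(0 | 0) has moves —b→ v1, —d→ v2
  v1 = c.(0 | 0) has moves —c→ v3
  v2 = d.b.0 has moves —d→ v4
  v3 = 0 | 0 has moves (no moves)
  v4 = b.0 has moves —b→ v5
  v5 = 0 has moves (no moves)
Bisimilarity quotient blocks:
  B0 = {u0, v0}
  B1 = {u2, v2}
  B2 = {u4, v4}
  B3 = {u3, u5, v3, v5}
  B4 = {u1, v1}
u0 ∈ B0, v0 ∈ B0 → same block

YES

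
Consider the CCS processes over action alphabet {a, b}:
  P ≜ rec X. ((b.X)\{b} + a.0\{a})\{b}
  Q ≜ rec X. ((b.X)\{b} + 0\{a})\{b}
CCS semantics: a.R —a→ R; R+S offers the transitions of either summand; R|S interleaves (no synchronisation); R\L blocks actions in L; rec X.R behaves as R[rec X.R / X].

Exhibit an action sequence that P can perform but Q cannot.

a

P's transition system — 2 states:
  s0 = rec X. ((b.X)\{b} + a.0\{a})\{b} | ··a··> s1
  s1 = 0\{a}\{b} | (no moves)
Q's transition system — 1 states:
  t0 = rec X. ((b.X)\{b} + 0\{a})\{b} | (no moves)
Trace ⟨a⟩ through P, begin at {s0}:
  after a @ step 1: {s1}
  P completes σ.
Trace ⟨a⟩ through Q, begin at {t0}:
  after a @ step 1: ∅ (Q stuck)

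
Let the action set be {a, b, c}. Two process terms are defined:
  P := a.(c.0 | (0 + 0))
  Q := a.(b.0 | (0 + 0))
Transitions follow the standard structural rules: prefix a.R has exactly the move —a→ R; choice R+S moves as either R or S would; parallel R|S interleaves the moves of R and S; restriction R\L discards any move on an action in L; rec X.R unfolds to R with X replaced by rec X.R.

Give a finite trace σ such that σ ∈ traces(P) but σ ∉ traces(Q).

ac

Reachable graph of P (3 states):
  m0 = a.(c.0 | (0 + 0)) | ··a··> m1
  m1 = c.0 | (0 + 0) | ··c··> m2
  m2 = 0 | (0 + 0) | (no moves)
Reachable graph of Q (3 states):
  n0 = a.(b.0 | (0 + 0)) | ··a··> n1
  n1 = b.0 | (0 + 0) | ··b··> n2
  n2 = 0 | (0 + 0) | (no moves)
Executing ac from P (initial set {m0}):
  after a @ step 1: {m1}
  after c @ step 2: {m2}
  — P admits the full trace.
Executing ac from Q (initial set {n0}):
  after a @ step 1: {n1}
  after c @ step 2: no successor for Q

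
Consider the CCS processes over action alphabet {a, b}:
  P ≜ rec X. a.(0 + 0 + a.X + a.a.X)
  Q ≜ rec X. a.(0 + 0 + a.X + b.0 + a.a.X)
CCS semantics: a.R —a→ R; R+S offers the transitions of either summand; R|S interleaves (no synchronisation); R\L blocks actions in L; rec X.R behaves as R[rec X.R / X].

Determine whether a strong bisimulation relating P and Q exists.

LTS(P): 3 reachable states
  m0 = rec X. a.(0 + 0 + a.X + a.a.X) :: =a=> m1
  m1 = 0 + 0 + a.(rec X. a.(0 + 0 + a.X + a.a.X)) + a.a.(rec X. a.(0 + 0 + a.X + a.a.X)) :: =a=> m0, =a=> m2
  m2 = a.(rec X. a.(0 + 0 + a.X + a.a.X)) :: =a=> m0
LTS(Q): 4 reachable states
  n0 = rec X. a.(0 + 0 + a.X + b.0 + a.a.X) :: =a=> n1
  n1 = 0 + 0 + a.(rec X. a.(0 + 0 + a.X + b.0 + a.a.X)) + b.0 + a.a.(rec X. a.(0 + 0 + a.X + b.0 + a.a.X)) :: =a=> n0, =a=> n2, =b=> n3
  n2 = a.(rec X. a.(0 + 0 + a.X + b.0 + a.a.X)) :: =a=> n0
  n3 = 0 :: deadlocked
Coarsest stable partition (strong bisimilarity classes):
  B0 = {m0, m1, m2}
  B1 = {n0}
  B2 = {n1}
  B3 = {n3}
  B4 = {n2}
m0 ∈ B0, n0 ∈ B1 → different blocks

not bisimilar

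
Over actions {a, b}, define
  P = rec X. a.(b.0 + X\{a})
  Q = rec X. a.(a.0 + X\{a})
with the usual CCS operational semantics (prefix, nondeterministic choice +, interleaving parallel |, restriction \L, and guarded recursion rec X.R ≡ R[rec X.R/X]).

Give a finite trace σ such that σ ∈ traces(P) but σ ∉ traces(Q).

ab

LTS(P): 3 reachable states
  s0 = rec X. a.(b.0 + X\{a}) :: ··a··> s1
  s1 = b.0 + (rec X. a.(b.0 + X\{a}))\{a} :: ··b··> s2
  s2 = 0 :: deadlocked
LTS(Q): 3 reachable states
  t0 = rec X. a.(a.0 + X\{a}) :: ··a··> t1
  t1 = a.0 + (rec X. a.(a.0 + X\{a}))\{a} :: ··a··> t2
  t2 = 0 :: deadlocked
Trace ⟨ab⟩ through P, begin at {s0}:
  [1] a ⇒ {s1}
  [2] b ⇒ {s2}
  P completes σ.
Trace ⟨ab⟩ through Q, begin at {t0}:
  [1] a ⇒ {t1}
  [2] b ⇒ ∅ (Q stuck)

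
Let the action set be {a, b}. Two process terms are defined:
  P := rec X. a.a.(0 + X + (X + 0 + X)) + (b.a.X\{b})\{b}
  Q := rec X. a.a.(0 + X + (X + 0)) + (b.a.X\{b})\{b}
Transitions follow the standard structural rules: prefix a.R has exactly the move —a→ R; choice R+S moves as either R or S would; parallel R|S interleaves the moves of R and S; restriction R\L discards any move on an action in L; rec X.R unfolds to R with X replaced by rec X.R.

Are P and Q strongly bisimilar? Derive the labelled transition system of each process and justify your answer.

P's transition system — 3 states:
  m0 = rec X. a.a.(0 + X + (X + 0 + X)) + (b.a.X\{b})\{b} ⊢ —a→ m1
  m1 = a.(0 + (rec X. a.a.(0 + X + (X + 0 + X)) + (b.a.X\{b})\{b}) + ((rec X. a.a.(0 + X + (X + 0 + X)) + (b.a.X\{b})\{b}) + 0 + (rec X. a.a.(0 + X + (X + 0 + X)) + (b.a.X\{b})\{b}))) ⊢ —a→ m2
  m2 = 0 + (rec X. a.a.(0 + X + (X + 0 + X)) + (b.a.X\{b})\{b}) + ((rec X. a.a.(0 + X + (X + 0 + X)) + (b.a.X\{b})\{b}) + 0 + (rec X. a.a.(0 + X + (X + 0 + X)) + (b.a.X\{b})\{b})) ⊢ —a→ m1
Q's transition system — 3 states:
  n0 = rec X. a.a.(0 + X + (X + 0)) + (b.a.X\{b})\{b} ⊢ —a→ n1
  n1 = a.(0 + (rec X. a.a.(0 + X + (X + 0)) + (b.a.X\{b})\{b}) + ((rec X. a.a.(0 + X + (X + 0)) + (b.a.X\{b})\{b}) + 0)) ⊢ —a→ n2
  n2 = 0 + (rec X. a.a.(0 + X + (X + 0)) + (b.a.X\{b})\{b}) + ((rec X. a.a.(0 + X + (X + 0)) + (b.a.X\{b})\{b}) + 0) ⊢ —a→ n1
Bisimilarity quotient blocks:
  B0 = {m0, m1, m2, n0, n1, n2}
m0 ∈ B0, n0 ∈ B0 → same block

YES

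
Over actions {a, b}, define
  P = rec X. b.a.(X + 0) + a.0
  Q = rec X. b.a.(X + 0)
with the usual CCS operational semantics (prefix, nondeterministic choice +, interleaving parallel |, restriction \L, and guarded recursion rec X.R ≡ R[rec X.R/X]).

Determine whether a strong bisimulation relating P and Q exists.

NO

LTS(P): 4 reachable states
  m0 = rec X. b.a.(X + 0) + a.0 :: =a=> m1, =b=> m2
  m1 = 0 :: stopped
  m2 = a.((rec X. b.a.(X + 0) + a.0) + 0) :: =a=> m3
  m3 = (rec X. b.a.(X + 0) + a.0) + 0 :: =a=> m1, =b=> m2
LTS(Q): 3 reachable states
  n0 = rec X. b.a.(X + 0) :: =b=> n1
  n1 = a.((rec X. b.a.(X + 0)) + 0) :: =a=> n2
  n2 = (rec X. b.a.(X + 0)) + 0 :: =b=> n1
Bisimilarity quotient blocks:
  B0 = {m0, m3}
  B1 = {m1}
  B2 = {m2}
  B3 = {n0, n2}
  B4 = {n1}
m0 ∈ B0, n0 ∈ B3 → different blocks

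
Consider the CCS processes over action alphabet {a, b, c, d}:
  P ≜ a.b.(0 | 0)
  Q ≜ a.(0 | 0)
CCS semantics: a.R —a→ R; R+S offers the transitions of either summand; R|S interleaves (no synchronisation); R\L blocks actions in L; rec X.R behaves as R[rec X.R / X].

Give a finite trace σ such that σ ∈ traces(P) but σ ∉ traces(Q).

ab

LTS(P): 3 reachable states
  m0 = a.b.(0 | 0) → ··a··> m1
  m1 = b.(0 | 0) → ··b··> m2
  m2 = 0 | 0 → stopped
LTS(Q): 2 reachable states
  n0 = a.(0 | 0) → ··a··> n1
  n1 = 0 | 0 → stopped
Trace ⟨ab⟩ through P, begin at {m0}:
  step 1 (a): {m1}
  step 2 (b): {m2}
  ✓ P
Trace ⟨ab⟩ through Q, begin at {n0}:
  step 1 (a): {n1}
  step 2 (b): no successor for Q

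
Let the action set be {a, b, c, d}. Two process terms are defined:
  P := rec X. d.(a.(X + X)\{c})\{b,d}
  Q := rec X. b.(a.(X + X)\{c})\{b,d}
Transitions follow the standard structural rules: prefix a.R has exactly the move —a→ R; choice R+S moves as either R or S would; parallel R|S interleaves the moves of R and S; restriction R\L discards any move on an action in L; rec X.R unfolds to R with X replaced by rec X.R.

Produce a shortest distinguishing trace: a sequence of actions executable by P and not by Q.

P's transition system — 3 states:
  m0 = rec X. d.(a.(X + X)\{c})\{b,d} | —d→ m1
  m1 = (a.((rec X. d.(a.(X + X)\{c})\{b,d}) + (rec X. d.(a.(X + X)\{c})\{b,d}))\{c})\{b,d} | —a→ m2
  m2 = ((rec X. d.(a.(X + X)\{c})\{b,d}) + (rec X. d.(a.(X + X)\{c})\{b,d}))\{c}\{b,d} | stopped
Q's transition system — 3 states:
  n0 = rec X. b.(a.(X + X)\{c})\{b,d} | —b→ n1
  n1 = (a.((rec X. b.(a.(X + X)\{c})\{b,d}) + (rec X. b.(a.(X + X)\{c})\{b,d}))\{c})\{b,d} | —a→ n2
  n2 = ((rec X. b.(a.(X + X)\{c})\{b,d}) + (rec X. b.(a.(X + X)\{c})\{b,d}))\{c}\{b,d} | stopped
Executing d from P (initial set {m0}):
  [1] d ⇒ {m1}
  ✓ P
Executing d from Q (initial set {n0}):
  [1] d ⇒ ∅  — Q cannot continue

d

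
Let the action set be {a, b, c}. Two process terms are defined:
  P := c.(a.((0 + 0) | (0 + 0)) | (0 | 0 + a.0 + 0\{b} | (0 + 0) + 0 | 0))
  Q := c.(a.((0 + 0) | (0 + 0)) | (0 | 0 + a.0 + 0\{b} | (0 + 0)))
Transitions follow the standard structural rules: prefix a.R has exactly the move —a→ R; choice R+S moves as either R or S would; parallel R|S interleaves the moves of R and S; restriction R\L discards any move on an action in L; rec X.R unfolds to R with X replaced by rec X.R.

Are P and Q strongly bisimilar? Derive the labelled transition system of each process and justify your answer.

bisimilar

P's transition system — 5 states:
  m0 = c.(a.((0 + 0) | (0 + 0)) | (0 | 0 + a.0 + 0\{b} | (0 + 0) + 0 | 0)) :: —c→ m1
  m1 = a.((0 + 0) | (0 + 0)) | (0 | 0 + a.0 + 0\{b} | (0 + 0) + 0 | 0) :: —a→ m2, —a→ m3
  m2 = (0 + 0) | (0 + 0) | (0 | 0 + a.0 + 0\{b} | (0 + 0) + 0 | 0) :: —a→ m4
  m3 = a.((0 + 0) | (0 + 0)) | 0 :: —a→ m4
  m4 = (0 + 0) | (0 + 0) | 0 :: ·
Q's transition system — 5 states:
  n0 = c.(a.((0 + 0) | (0 + 0)) | (0 | 0 + a.0 + 0\{b} | (0 + 0))) :: —c→ n1
  n1 = a.((0 + 0) | (0 + 0)) | (0 | 0 + a.0 + 0\{b} | (0 + 0)) :: —a→ n2, —a→ n3
  n2 = (0 + 0) | (0 + 0) | (0 | 0 + a.0 + 0\{b} | (0 + 0)) :: —a→ n4
  n3 = a.((0 + 0) | (0 + 0)) | 0 :: —a→ n4
  n4 = (0 + 0) | (0 + 0) | 0 :: ·
Bisimilarity quotient blocks:
  B0 = {m0, n0}
  B1 = {m1, n1}
  B2 = {m2, m3, n2, n3}
  B3 = {m4, n4}
m0 ∈ B0, n0 ∈ B0 → same block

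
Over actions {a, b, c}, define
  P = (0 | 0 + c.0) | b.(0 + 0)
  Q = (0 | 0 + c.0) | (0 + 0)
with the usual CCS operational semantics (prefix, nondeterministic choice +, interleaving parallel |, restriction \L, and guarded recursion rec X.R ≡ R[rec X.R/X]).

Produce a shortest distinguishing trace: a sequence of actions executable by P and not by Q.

b

LTS(P): 4 reachable states
  u0 = (0 | 0 + c.0) | b.(0 + 0) has moves ··b··> u1, ··c··> u2
  u1 = (0 | 0 + c.0) | (0 + 0) has moves ··c··> u3
  u2 = 0 | b.(0 + 0) has moves ··b··> u3
  u3 = 0 | (0 + 0) has moves deadlocked
LTS(Q): 2 reachable states
  v0 = (0 | 0 + c.0) | (0 + 0) has moves ··c··> v1
  v1 = 0 | (0 + 0) has moves deadlocked
Trace ⟨b⟩ through P, begin at {u0}:
  after b @ step 1: {u1}
  — P admits the full trace.
Trace ⟨b⟩ through Q, begin at {v0}:
  after b @ step 1: no successor for Q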